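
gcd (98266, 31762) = 2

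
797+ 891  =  1688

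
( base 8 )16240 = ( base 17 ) 1861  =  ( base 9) 11042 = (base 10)7328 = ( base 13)3449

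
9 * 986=8874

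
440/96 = 55/12=4.58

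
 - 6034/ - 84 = 431/6 = 71.83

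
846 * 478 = 404388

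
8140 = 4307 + 3833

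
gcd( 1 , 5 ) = 1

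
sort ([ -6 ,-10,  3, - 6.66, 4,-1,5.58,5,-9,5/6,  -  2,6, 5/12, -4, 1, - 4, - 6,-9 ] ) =[-10, - 9,-9 , - 6.66,  -  6, - 6,-4,-4, - 2, - 1,5/12,5/6,1,3 , 4 , 5,5.58,6]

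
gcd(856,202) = 2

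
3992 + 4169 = 8161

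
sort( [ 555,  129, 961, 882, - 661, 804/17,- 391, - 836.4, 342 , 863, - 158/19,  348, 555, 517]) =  [ - 836.4, - 661 , - 391,  -  158/19,  804/17,129,342, 348,517 , 555,555,863, 882,961]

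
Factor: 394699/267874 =2^( -1)*151^( - 1 )*887^(-1)*394699^1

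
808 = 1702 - 894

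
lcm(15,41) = 615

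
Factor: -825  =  -3^1 * 5^2*11^1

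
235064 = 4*58766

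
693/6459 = 231/2153 = 0.11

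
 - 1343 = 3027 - 4370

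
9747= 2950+6797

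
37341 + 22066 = 59407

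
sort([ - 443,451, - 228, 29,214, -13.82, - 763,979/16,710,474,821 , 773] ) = [  -  763,  -  443, - 228,-13.82,29, 979/16,214,451,474, 710,773, 821]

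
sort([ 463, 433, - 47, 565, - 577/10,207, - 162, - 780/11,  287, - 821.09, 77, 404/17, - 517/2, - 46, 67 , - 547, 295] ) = [ - 821.09,  -  547, - 517/2, - 162, - 780/11, - 577/10, - 47, - 46, 404/17,  67 , 77, 207,287, 295, 433, 463, 565 ]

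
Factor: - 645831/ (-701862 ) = 219/238 = 2^ (-1 )*3^1*7^(- 1)*17^( - 1)*73^1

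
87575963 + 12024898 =99600861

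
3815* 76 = 289940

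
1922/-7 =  - 275+3/7 = - 274.57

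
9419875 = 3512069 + 5907806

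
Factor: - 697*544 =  - 2^5*17^2*41^1 = -379168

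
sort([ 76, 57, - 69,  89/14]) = [ - 69, 89/14, 57 , 76] 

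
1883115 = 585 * 3219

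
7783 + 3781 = 11564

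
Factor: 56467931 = 13^1*17^1* 255511^1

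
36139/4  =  36139/4= 9034.75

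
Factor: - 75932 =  - 2^2*41^1*463^1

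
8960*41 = 367360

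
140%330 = 140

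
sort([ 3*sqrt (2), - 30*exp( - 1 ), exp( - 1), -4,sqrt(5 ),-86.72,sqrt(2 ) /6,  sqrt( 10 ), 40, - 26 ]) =[  -  86.72,  -  26, - 30*exp( - 1), - 4, sqrt(2 )/6, exp(  -  1 ),  sqrt(5 ), sqrt(10 ),3*sqrt(2 ), 40 ] 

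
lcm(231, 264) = 1848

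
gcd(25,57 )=1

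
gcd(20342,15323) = 7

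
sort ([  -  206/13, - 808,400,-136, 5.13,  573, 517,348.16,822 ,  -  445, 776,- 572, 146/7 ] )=[ - 808,  -  572, -445 , - 136, - 206/13, 5.13, 146/7, 348.16, 400,517,573,776, 822] 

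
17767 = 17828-61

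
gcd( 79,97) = 1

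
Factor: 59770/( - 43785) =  - 86/63= - 2^1*3^ ( - 2 )*7^( - 1)*43^1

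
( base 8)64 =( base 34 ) 1I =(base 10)52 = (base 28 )1O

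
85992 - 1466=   84526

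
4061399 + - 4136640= - 75241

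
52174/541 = 52174/541 = 96.44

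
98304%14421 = 11778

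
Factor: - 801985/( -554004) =2^( - 2)*3^( - 2) *5^1 * 11^( - 1)*1399^( - 1 ) * 160397^1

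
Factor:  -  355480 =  - 2^3 * 5^1*8887^1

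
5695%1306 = 471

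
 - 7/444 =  - 7/444=- 0.02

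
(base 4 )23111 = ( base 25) 140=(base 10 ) 725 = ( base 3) 222212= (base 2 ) 1011010101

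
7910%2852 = 2206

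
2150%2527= 2150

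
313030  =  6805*46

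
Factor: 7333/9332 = 2^( - 2)*2333^(-1 )*7333^1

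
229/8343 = 229/8343  =  0.03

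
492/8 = 61  +  1/2=61.50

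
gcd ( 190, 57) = 19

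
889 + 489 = 1378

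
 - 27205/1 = -27205 = -27205.00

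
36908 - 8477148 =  - 8440240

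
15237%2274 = 1593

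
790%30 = 10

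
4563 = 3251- - 1312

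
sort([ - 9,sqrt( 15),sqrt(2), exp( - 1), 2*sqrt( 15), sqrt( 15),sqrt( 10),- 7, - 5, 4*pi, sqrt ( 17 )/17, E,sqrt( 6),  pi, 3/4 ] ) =[ - 9, - 7, -5, sqrt( 17 )/17, exp(-1 ), 3/4, sqrt( 2), sqrt( 6 ), E, pi, sqrt(10), sqrt(15),sqrt(15),2*sqrt(15),  4 * pi] 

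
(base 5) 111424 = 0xF95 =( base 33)3LT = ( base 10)3989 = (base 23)7ca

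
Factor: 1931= 1931^1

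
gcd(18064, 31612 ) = 4516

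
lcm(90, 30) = 90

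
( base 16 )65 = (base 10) 101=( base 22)4d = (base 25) 41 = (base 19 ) 56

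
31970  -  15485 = 16485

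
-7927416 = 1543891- 9471307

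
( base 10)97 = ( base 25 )3M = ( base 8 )141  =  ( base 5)342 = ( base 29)3a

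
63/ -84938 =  - 9/12134  =  - 0.00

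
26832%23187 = 3645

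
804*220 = 176880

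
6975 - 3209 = 3766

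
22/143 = 2/13=0.15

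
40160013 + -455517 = 39704496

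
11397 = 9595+1802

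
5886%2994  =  2892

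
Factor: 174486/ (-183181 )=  - 2^1 *3^1 * 13^1*83^( - 1)*2207^( - 1)*2237^1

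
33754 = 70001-36247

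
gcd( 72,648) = 72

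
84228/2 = 42114= 42114.00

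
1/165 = 1/165 =0.01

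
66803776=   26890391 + 39913385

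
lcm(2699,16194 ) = 16194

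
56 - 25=31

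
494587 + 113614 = 608201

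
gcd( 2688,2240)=448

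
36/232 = 9/58 = 0.16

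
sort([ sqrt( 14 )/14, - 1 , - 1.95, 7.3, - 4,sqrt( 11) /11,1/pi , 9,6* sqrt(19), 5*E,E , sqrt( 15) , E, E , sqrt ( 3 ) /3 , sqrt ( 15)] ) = [ - 4 ,  -  1.95 , - 1, sqrt( 14) /14,  sqrt(11)/11,1/pi, sqrt(3)/3 , E,  E,E,sqrt (15 ) , sqrt( 15),7.3, 9,5*E,6*sqrt( 19) ]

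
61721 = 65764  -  4043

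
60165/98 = 8595/14 =613.93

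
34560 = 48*720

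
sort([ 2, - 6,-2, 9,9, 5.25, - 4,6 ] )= [ - 6,-4, - 2, 2,5.25, 6,9,9]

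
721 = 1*721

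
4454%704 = 230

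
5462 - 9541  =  -4079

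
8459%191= 55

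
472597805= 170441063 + 302156742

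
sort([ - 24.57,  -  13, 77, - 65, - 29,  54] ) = [ - 65,  -  29, -24.57,  -  13,54,77 ] 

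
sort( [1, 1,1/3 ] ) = [1/3,1, 1 ]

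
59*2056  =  121304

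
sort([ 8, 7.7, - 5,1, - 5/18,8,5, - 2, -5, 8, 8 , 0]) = [ - 5 , -5  , - 2 , - 5/18,0,1,  5,7.7, 8,8, 8 , 8]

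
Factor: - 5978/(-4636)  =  2^ ( - 1 )*7^2*19^(  -  1) = 49/38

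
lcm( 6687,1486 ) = 13374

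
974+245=1219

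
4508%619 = 175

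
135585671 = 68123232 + 67462439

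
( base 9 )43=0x27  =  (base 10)39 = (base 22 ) 1h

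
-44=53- 97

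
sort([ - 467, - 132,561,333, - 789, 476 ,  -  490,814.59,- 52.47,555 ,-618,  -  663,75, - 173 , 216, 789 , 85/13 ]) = [-789, - 663,  -  618 ,-490,-467,  -  173 , - 132, - 52.47,85/13, 75,216,333 , 476,555,561,789,  814.59 ] 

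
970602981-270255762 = 700347219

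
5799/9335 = 5799/9335 = 0.62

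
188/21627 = 188/21627= 0.01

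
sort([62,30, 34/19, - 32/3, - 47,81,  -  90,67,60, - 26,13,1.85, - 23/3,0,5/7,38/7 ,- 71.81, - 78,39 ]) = [- 90, - 78, - 71.81, - 47, - 26, - 32/3, - 23/3,0,5/7,34/19, 1.85 , 38/7,13, 30,39,60, 62,67,81]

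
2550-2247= 303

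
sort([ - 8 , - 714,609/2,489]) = [ - 714, - 8,609/2,489]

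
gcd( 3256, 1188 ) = 44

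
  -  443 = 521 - 964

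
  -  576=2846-3422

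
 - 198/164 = -99/82 = -1.21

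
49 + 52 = 101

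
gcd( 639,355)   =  71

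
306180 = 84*3645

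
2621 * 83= 217543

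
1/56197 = 1/56197 =0.00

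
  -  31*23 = - 713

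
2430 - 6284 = - 3854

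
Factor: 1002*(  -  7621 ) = -7636242=- 2^1*3^1*167^1*7621^1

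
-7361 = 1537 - 8898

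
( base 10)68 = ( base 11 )62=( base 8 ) 104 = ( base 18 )3E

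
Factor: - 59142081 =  - 3^1*19714027^1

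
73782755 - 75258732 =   -  1475977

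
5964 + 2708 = 8672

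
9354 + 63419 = 72773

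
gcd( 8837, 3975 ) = 1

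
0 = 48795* 0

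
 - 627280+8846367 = 8219087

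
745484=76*9809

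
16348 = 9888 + 6460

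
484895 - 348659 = 136236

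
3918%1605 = 708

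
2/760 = 1/380 =0.00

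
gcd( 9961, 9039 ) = 1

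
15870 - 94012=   -  78142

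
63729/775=63729/775 = 82.23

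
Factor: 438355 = 5^1*87671^1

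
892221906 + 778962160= 1671184066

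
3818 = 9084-5266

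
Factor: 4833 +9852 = 14685 = 3^1*5^1 * 11^1 * 89^1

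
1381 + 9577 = 10958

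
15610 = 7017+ 8593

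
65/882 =65/882=0.07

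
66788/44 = 1517 + 10/11 =1517.91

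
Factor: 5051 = 5051^1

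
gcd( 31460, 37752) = 6292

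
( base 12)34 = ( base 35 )15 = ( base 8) 50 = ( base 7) 55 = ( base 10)40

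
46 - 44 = 2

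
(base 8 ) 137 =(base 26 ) 3h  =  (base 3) 10112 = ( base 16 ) 5f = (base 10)95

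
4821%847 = 586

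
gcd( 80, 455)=5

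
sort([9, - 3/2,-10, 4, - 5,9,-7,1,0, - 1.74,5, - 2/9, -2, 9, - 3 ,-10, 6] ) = [ - 10, - 10, - 7, - 5, - 3, - 2, - 1.74, - 3/2, - 2/9 , 0, 1,  4, 5 , 6,9,9, 9]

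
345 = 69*5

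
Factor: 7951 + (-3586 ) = 4365 = 3^2*5^1 *97^1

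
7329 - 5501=1828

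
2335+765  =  3100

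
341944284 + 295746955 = 637691239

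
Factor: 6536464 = 2^4 *11^1 * 37139^1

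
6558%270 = 78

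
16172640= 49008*330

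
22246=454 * 49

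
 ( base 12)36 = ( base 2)101010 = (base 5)132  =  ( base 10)42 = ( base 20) 22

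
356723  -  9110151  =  -8753428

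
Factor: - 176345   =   -5^1*13^1*2713^1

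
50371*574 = 28912954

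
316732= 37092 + 279640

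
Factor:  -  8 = -2^3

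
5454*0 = 0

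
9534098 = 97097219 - 87563121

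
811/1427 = 811/1427 =0.57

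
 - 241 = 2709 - 2950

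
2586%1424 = 1162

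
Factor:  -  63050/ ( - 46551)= 2^1*3^ (-1)*5^2 * 13^1*59^(-1 ) * 97^1*263^ (-1)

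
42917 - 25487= 17430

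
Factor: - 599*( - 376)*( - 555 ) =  - 2^3 * 3^1*5^1*37^1*47^1*599^1 = -  124999320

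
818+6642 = 7460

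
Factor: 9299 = 17^1 *547^1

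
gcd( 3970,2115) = 5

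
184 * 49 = 9016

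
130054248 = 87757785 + 42296463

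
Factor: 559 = 13^1*43^1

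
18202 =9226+8976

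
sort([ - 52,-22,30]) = [ - 52,  -  22, 30] 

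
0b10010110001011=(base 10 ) 9611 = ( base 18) 1BBH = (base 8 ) 22613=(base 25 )F9B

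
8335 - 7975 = 360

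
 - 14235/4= - 14235/4 = -3558.75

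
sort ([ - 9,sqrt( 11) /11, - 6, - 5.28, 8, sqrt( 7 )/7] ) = [  -  9, - 6, - 5.28, sqrt( 11 ) /11,sqrt(7 )/7 , 8] 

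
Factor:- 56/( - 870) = 2^2*3^( - 1 )* 5^ ( - 1 )*7^1*29^( -1 ) = 28/435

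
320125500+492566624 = 812692124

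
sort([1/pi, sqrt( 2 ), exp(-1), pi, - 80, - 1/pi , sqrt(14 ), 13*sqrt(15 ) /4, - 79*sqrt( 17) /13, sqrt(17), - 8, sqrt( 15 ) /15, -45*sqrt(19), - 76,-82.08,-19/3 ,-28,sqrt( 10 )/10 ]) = [-45*sqrt(19 ), -82.08, - 80, - 76 , - 28, -79*sqrt( 17 )/13, - 8,  -  19/3, -1/pi,sqrt( 15) /15, sqrt( 10) /10,1/pi, exp( - 1 ), sqrt( 2), pi, sqrt (14),sqrt(17 )  ,  13*sqrt(15) /4] 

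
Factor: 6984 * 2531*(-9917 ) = -2^3*3^2 *47^1*97^1*211^1*2531^1 = - 175297890168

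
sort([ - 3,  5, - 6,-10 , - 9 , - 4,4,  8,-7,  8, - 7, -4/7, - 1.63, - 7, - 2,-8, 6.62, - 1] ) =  [  -  10, - 9, - 8, - 7 , - 7, - 7, - 6, - 4,  -  3, - 2,  -  1.63, - 1, - 4/7 , 4, 5, 6.62 , 8, 8 ] 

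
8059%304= 155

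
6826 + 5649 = 12475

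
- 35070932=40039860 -75110792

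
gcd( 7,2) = 1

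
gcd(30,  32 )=2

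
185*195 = 36075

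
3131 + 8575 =11706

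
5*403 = 2015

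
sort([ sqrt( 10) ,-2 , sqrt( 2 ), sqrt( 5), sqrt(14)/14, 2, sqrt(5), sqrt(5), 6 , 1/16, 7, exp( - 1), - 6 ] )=[ - 6 , - 2, 1/16,  sqrt( 14 )/14,  exp( - 1),sqrt( 2 ), 2,sqrt( 5),  sqrt( 5), sqrt ( 5) , sqrt(10), 6, 7]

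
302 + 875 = 1177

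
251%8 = 3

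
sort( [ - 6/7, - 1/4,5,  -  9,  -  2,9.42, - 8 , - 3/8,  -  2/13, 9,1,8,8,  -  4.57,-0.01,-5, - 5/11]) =[ - 9,  -  8, - 5, - 4.57,  -  2, - 6/7, - 5/11, - 3/8,-1/4, -2/13, - 0.01,  1, 5,8,8, 9, 9.42]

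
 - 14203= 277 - 14480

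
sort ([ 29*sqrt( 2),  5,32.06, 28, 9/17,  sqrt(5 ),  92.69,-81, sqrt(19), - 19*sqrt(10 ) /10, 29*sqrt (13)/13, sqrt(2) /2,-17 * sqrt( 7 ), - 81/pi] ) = [ - 81, - 17*sqrt (7),-81/pi, - 19*sqrt(10)/10, 9/17, sqrt(2 )/2, sqrt(5 ), sqrt (19 ), 5,29 * sqrt ( 13 ) /13, 28,  32.06,29*sqrt(2), 92.69]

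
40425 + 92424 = 132849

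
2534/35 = 72 + 2/5= 72.40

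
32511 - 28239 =4272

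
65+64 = 129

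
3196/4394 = 1598/2197 =0.73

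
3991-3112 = 879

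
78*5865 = 457470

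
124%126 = 124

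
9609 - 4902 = 4707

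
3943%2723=1220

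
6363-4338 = 2025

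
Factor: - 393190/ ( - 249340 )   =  41/26 = 2^ (  -  1 )*13^( -1)*41^1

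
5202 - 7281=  - 2079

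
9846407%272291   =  43931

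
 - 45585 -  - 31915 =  -13670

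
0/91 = 0= 0.00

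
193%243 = 193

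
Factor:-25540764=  - 2^2*3^1*23^1*29^1*3191^1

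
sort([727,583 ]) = [ 583, 727]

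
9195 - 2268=6927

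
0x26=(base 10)38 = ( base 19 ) 20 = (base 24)1e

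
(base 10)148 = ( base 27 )5d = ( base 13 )B5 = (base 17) 8C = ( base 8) 224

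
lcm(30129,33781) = 1114773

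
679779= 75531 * 9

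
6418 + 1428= 7846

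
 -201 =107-308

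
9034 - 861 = 8173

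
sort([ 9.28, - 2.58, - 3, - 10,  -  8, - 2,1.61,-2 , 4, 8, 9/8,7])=[ - 10, - 8, - 3, - 2.58, - 2, - 2, 9/8, 1.61,4, 7,  8,  9.28 ]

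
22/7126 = 11/3563 =0.00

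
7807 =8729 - 922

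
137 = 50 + 87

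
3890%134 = 4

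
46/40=1  +  3/20 = 1.15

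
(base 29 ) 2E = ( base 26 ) 2K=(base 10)72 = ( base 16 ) 48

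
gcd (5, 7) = 1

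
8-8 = 0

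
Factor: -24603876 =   -  2^2*3^2*11^1*62131^1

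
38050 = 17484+20566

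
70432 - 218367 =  - 147935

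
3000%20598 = 3000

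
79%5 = 4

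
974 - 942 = 32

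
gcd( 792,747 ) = 9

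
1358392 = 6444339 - 5085947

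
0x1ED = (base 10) 493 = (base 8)755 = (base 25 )JI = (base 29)h0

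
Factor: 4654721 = 4654721^1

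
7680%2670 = 2340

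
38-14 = 24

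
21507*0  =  0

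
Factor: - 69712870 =-2^1*5^1*6971287^1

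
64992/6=10832 = 10832.00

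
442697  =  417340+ 25357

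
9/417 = 3/139  =  0.02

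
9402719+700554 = 10103273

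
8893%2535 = 1288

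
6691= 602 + 6089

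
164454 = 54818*3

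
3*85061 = 255183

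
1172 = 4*293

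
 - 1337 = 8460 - 9797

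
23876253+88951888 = 112828141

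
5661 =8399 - 2738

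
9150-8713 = 437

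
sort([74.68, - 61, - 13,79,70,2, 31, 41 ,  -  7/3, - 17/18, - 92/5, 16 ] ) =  [ - 61, - 92/5, - 13,  -  7/3, - 17/18, 2, 16, 31, 41, 70, 74.68, 79] 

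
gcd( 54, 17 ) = 1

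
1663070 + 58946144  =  60609214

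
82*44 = 3608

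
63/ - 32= - 63/32 = - 1.97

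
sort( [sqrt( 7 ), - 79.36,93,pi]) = [ - 79.36, sqrt( 7), pi,93]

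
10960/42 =5480/21 = 260.95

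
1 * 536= 536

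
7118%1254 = 848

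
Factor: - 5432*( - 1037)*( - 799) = -2^3 * 7^1*17^2*47^1*61^1*97^1 = - 4500754216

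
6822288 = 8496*803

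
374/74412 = 187/37206 = 0.01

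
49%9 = 4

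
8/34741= 8/34741 = 0.00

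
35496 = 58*612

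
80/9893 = 80/9893 = 0.01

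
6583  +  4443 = 11026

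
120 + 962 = 1082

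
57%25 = 7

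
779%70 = 9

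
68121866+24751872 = 92873738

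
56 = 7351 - 7295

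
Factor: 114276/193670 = 534/905 = 2^1 * 3^1*5^(-1)*89^1*181^(-1) 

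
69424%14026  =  13320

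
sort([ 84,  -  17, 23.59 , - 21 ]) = [ - 21, - 17, 23.59, 84 ] 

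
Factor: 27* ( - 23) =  - 3^3*23^1 = -621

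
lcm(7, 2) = 14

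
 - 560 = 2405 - 2965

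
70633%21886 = 4975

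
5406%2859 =2547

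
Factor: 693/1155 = 3/5 = 3^1*5^(  -  1)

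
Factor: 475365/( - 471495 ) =-737/731= - 11^1 * 17^(  -  1) * 43^( - 1)*67^1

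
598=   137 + 461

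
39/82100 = 39/82100=0.00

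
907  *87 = 78909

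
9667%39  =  34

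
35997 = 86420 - 50423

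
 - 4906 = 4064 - 8970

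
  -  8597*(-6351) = 54599547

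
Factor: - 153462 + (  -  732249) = -885711= - 3^1*295237^1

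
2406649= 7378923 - 4972274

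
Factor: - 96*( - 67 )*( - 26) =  - 167232 = - 2^6 * 3^1*13^1*67^1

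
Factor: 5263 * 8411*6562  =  290480664266=2^1 * 13^1*17^1*19^1*193^1 * 277^1*647^1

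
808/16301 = 808/16301 = 0.05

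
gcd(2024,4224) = 88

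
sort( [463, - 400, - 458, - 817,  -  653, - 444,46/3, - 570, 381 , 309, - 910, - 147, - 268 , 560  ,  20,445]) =[ - 910, - 817, - 653, - 570,  -  458, - 444, - 400,-268, - 147  ,  46/3,20, 309,381,  445, 463, 560] 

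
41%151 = 41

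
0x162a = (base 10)5674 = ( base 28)76I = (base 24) 9KA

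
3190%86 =8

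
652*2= 1304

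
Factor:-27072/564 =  - 48 = - 2^4*3^1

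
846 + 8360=9206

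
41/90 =41/90 =0.46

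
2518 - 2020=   498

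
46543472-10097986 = 36445486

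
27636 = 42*658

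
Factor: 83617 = 83617^1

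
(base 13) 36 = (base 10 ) 45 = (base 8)55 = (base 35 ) 1a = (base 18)29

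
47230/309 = 152 + 262/309 = 152.85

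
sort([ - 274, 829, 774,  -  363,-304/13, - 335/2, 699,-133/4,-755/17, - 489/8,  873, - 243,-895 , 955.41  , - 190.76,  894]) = [ -895 , - 363,-274 , - 243,-190.76,  -  335/2, -489/8, - 755/17, -133/4, - 304/13 , 699, 774,829,873, 894, 955.41]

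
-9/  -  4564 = 9/4564=0.00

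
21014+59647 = 80661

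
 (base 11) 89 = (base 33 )2V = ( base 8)141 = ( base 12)81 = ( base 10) 97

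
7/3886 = 7/3886 = 0.00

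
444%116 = 96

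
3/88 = 3/88 = 0.03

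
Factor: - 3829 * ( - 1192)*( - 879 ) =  - 2^3 * 3^1*7^1 *149^1*293^1*547^1 = - 4011903672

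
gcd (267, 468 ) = 3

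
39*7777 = 303303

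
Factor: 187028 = 2^2*46757^1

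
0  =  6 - 6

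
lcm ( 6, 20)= 60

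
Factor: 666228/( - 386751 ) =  - 2^2*59^1*137^(-1) = -236/137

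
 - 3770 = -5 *754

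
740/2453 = 740/2453 = 0.30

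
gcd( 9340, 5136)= 4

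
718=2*359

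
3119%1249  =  621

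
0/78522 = 0 = 0.00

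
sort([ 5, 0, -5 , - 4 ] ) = [ - 5, -4, 0 , 5] 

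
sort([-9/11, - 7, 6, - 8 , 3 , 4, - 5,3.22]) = [ - 8, - 7,  -  5 ,-9/11, 3,3.22,4, 6]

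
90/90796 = 45/45398 = 0.00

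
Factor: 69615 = 3^2*5^1*7^1 * 13^1*17^1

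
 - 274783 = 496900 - 771683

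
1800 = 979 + 821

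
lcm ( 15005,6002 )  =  30010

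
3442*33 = 113586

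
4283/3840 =1 + 443/3840  =  1.12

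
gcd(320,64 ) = 64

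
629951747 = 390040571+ 239911176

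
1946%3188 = 1946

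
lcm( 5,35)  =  35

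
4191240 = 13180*318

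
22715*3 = 68145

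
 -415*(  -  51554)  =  21394910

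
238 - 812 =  - 574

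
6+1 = 7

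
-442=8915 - 9357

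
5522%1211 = 678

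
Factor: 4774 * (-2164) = - 2^3*7^1*11^1*31^1*541^1 = -10330936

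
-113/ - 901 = 113/901 = 0.13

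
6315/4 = 6315/4 = 1578.75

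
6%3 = 0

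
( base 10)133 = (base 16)85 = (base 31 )49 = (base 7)250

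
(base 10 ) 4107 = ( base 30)4GR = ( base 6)31003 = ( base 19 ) B73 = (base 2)1000000001011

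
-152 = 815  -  967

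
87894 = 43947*2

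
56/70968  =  7/8871 = 0.00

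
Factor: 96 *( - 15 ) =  - 1440  =  - 2^5 * 3^2*5^1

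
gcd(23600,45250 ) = 50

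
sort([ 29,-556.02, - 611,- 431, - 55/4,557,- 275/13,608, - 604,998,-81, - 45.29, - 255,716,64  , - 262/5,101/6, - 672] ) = [ - 672, - 611, - 604, - 556.02, - 431, - 255, - 81,-262/5,  -  45.29, - 275/13, - 55/4,  101/6,29,64, 557,  608, 716  ,  998 ] 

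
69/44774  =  69/44774 = 0.00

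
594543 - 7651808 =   -  7057265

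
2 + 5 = 7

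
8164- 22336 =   -  14172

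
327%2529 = 327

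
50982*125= 6372750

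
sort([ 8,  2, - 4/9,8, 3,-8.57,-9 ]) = [- 9, - 8.57,- 4/9, 2,  3, 8,8] 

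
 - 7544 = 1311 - 8855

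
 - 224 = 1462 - 1686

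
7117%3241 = 635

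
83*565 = 46895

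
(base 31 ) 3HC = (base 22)71c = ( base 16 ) d5e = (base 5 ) 102142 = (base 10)3422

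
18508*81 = 1499148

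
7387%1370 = 537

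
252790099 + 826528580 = 1079318679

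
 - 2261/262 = - 9 + 97/262=- 8.63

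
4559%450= 59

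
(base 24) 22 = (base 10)50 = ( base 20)2a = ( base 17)2G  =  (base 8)62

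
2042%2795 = 2042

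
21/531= 7/177 = 0.04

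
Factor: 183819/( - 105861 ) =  - 7^ (  -  1 )*71^ ( - 1 )*863^1  =  - 863/497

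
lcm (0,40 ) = 0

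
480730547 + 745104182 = 1225834729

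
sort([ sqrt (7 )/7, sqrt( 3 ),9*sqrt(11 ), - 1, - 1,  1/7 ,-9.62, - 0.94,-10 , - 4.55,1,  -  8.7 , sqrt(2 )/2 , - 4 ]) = [ - 10 , -9.62,  -  8.7 , - 4.55,-4, - 1, - 1,  -  0.94,1/7, sqrt(7 )/7, sqrt ( 2)/2, 1, sqrt( 3), 9 *sqrt( 11)]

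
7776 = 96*81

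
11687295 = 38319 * 305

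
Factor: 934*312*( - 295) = -85965360 = - 2^4* 3^1*5^1*13^1*59^1 * 467^1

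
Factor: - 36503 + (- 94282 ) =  - 130785 = -3^1*5^1*8719^1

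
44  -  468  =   -424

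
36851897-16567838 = 20284059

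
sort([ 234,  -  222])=[ - 222,234 ]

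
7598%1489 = 153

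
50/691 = 50/691= 0.07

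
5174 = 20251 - 15077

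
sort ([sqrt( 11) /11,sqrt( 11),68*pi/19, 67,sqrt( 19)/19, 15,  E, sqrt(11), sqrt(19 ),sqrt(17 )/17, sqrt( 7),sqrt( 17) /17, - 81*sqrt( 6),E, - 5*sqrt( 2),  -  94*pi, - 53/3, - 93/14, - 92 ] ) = [  -  94*pi,-81*sqrt (6 ),  -  92,-53/3, - 5 * sqrt( 2), - 93/14,sqrt( 19) /19,  sqrt( 17 )/17,  sqrt(17)/17,sqrt(11) /11,  sqrt( 7 ) , E, E, sqrt (11),sqrt( 11 ), sqrt(19), 68*pi/19,15,  67 ] 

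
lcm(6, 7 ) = 42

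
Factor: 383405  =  5^1*11^1*6971^1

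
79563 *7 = 556941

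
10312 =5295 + 5017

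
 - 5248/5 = -5248/5 = - 1049.60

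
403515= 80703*5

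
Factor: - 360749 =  - 360749^1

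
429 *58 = 24882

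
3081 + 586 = 3667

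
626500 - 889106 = -262606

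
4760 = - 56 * ( - 85)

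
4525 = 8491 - 3966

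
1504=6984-5480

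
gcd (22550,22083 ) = 1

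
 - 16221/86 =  - 189 + 33/86= - 188.62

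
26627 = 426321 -399694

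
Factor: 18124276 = 2^2*23^1 *197003^1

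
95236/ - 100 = -23809/25 = - 952.36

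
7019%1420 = 1339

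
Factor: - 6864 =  - 2^4*3^1*11^1* 13^1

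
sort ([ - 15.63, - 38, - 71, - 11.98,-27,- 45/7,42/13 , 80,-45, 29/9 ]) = [ - 71, - 45, - 38, - 27 , - 15.63, - 11.98, - 45/7,29/9,42/13,80 ] 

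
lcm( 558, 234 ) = 7254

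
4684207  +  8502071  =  13186278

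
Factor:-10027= -37^1 * 271^1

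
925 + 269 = 1194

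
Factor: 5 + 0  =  5^1 = 5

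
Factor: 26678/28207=2^1*67^( - 1 )*421^(-1 )*13339^1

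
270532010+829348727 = 1099880737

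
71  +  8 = 79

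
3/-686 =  - 1 + 683/686  =  -0.00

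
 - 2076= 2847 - 4923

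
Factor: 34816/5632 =68/11 =2^2 *11^(-1)*17^1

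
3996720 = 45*88816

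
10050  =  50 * 201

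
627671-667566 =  - 39895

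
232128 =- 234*(  -  992) 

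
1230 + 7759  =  8989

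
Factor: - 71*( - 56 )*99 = 393624 = 2^3*3^2*7^1*11^1*71^1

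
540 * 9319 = 5032260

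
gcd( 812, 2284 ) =4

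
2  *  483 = 966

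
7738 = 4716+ 3022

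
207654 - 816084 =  - 608430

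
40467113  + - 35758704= 4708409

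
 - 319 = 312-631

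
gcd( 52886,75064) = 1706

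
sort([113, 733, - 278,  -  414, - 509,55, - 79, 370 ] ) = [ - 509, -414, - 278, - 79, 55 , 113, 370, 733] 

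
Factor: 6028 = 2^2*11^1*137^1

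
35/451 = 35/451  =  0.08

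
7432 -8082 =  - 650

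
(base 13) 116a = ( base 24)466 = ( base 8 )4626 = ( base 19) 6f3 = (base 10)2454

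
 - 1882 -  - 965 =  - 917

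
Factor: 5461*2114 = 11544554 = 2^1*7^1*43^1*127^1*151^1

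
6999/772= 6999/772 = 9.07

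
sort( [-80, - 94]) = [-94 , - 80 ] 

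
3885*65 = 252525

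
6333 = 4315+2018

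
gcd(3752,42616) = 56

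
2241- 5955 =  - 3714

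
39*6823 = 266097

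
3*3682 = 11046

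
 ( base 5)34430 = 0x9BA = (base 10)2490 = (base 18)7C6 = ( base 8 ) 4672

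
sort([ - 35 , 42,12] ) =[ - 35,12, 42] 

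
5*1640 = 8200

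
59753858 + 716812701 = 776566559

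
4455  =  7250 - 2795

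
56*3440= 192640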